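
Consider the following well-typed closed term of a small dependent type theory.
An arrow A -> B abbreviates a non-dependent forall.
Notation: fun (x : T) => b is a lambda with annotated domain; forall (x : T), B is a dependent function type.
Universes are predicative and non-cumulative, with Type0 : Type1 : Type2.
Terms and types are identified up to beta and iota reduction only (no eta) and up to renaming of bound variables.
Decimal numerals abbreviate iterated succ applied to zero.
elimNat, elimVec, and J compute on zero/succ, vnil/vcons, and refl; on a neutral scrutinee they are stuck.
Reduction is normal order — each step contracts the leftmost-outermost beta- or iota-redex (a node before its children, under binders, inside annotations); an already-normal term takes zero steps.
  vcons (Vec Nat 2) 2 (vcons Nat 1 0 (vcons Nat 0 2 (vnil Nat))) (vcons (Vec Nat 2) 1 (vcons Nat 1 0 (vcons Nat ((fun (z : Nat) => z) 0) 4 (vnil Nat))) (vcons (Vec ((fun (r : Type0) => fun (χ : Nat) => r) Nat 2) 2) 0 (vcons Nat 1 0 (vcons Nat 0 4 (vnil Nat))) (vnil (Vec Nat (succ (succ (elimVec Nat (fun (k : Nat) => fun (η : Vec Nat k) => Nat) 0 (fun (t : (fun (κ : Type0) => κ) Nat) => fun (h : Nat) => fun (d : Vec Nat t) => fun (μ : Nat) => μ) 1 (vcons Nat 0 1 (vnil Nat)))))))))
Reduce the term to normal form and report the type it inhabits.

normal form:
  vcons (Vec Nat 2) 2 (vcons Nat 1 0 (vcons Nat 0 2 (vnil Nat))) (vcons (Vec Nat 2) 1 (vcons Nat 1 0 (vcons Nat 0 4 (vnil Nat))) (vcons (Vec Nat 2) 0 (vcons Nat 1 0 (vcons Nat 0 4 (vnil Nat))) (vnil (Vec Nat 2))))
the term's type:
  Vec (Vec Nat 2) 3


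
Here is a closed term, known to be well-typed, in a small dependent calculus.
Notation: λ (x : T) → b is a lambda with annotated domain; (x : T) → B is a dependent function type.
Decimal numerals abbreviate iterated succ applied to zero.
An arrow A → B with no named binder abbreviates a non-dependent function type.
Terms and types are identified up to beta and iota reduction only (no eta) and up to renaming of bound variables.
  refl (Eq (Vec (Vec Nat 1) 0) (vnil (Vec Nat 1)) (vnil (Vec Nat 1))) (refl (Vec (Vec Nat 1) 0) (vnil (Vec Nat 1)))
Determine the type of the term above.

type:
  Eq (Eq (Vec (Vec Nat 1) 0) (vnil (Vec Nat 1)) (vnil (Vec Nat 1))) (refl (Vec (Vec Nat 1) 0) (vnil (Vec Nat 1))) (refl (Vec (Vec Nat 1) 0) (vnil (Vec Nat 1)))


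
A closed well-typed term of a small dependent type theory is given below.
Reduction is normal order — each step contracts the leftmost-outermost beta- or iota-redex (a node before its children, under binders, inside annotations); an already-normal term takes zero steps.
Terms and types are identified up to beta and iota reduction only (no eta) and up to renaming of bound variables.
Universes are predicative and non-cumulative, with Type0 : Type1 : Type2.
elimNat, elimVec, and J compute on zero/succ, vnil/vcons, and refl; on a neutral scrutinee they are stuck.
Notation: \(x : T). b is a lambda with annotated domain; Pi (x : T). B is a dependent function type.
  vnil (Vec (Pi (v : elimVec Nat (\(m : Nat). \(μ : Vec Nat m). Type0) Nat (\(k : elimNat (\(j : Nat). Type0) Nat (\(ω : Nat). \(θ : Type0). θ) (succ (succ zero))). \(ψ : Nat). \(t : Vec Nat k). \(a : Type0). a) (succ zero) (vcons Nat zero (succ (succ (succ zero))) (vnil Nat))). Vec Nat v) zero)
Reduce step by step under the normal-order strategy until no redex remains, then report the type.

reduction (normal order):
  vnil (Vec (Pi (v : elimVec Nat (\(m : Nat). \(μ : Vec Nat m). Type0) Nat (\(k : elimNat (\(j : Nat). Type0) Nat (\(ω : Nat). \(θ : Type0). θ) (succ (succ zero))). \(ψ : Nat). \(t : Vec Nat k). \(a : Type0). a) (succ zero) (vcons Nat zero (succ (succ (succ zero))) (vnil Nat))). Vec Nat v) zero)
  ~> vnil (Vec (Pi (v : (\(m : elimNat (\(μ : Nat). Type0) Nat (\(k : Nat). \(j : Type0). j) (succ (succ zero))). \(ω : Nat). \(θ : Vec Nat m). \(ψ : Type0). ψ) zero (succ (succ (succ zero))) (vnil Nat) (elimVec Nat (\(t : Nat). \(a : Vec Nat t). Type0) Nat (\(b : elimNat (\(q : Nat). Type0) Nat (\(u : Nat). \(o : Type0). o) (succ (succ zero))). \(l : Nat). \(ε : Vec Nat b). \(y : Type0). y) zero (vnil Nat))). Vec Nat v) zero)
  ~> vnil (Vec (Pi (v : (\(m : Nat). \(μ : Vec Nat zero). \(k : Type0). k) (succ (succ (succ zero))) (vnil Nat) (elimVec Nat (\(j : Nat). \(ω : Vec Nat j). Type0) Nat (\(θ : elimNat (\(ψ : Nat). Type0) Nat (\(t : Nat). \(a : Type0). a) (succ (succ zero))). \(b : Nat). \(q : Vec Nat θ). \(u : Type0). u) zero (vnil Nat))). Vec Nat v) zero)
  ~> vnil (Vec (Pi (v : (\(m : Vec Nat zero). \(μ : Type0). μ) (vnil Nat) (elimVec Nat (\(k : Nat). \(j : Vec Nat k). Type0) Nat (\(ω : elimNat (\(θ : Nat). Type0) Nat (\(ψ : Nat). \(t : Type0). t) (succ (succ zero))). \(a : Nat). \(b : Vec Nat ω). \(q : Type0). q) zero (vnil Nat))). Vec Nat v) zero)
  ~> vnil (Vec (Pi (v : (\(m : Type0). m) (elimVec Nat (\(μ : Nat). \(k : Vec Nat μ). Type0) Nat (\(j : elimNat (\(ω : Nat). Type0) Nat (\(θ : Nat). \(ψ : Type0). ψ) (succ (succ zero))). \(t : Nat). \(a : Vec Nat j). \(b : Type0). b) zero (vnil Nat))). Vec Nat v) zero)
  ~> vnil (Vec (Pi (v : elimVec Nat (\(m : Nat). \(μ : Vec Nat m). Type0) Nat (\(k : elimNat (\(j : Nat). Type0) Nat (\(ω : Nat). \(θ : Type0). θ) (succ (succ zero))). \(ψ : Nat). \(t : Vec Nat k). \(a : Type0). a) zero (vnil Nat)). Vec Nat v) zero)
  ~> vnil (Vec (Pi (v : Nat). Vec Nat v) zero)
inferred type:
  Vec (Vec (Pi (v : Nat). Vec Nat v) zero) zero


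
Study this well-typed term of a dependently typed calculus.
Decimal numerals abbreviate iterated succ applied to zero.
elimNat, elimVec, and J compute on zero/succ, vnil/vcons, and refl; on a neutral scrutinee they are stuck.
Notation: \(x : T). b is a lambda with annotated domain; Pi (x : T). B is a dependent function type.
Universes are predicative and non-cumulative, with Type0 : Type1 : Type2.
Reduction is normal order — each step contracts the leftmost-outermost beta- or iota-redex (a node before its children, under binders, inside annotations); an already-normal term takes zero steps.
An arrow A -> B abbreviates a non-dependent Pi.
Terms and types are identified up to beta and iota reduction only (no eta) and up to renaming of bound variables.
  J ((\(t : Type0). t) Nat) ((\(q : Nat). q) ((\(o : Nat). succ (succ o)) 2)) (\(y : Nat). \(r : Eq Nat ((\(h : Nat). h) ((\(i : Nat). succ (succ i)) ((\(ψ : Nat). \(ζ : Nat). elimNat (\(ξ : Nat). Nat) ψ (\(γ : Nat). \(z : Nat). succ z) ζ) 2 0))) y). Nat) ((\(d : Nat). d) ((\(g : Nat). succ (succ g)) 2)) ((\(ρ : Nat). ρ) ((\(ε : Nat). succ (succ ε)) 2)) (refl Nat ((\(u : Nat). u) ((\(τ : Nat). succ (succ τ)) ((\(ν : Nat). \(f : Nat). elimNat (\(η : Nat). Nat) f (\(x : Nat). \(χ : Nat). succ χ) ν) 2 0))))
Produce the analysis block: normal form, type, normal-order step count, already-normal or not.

reduced normal form:
  4
inferred type:
  Nat
normal-order step count: 3
term was already normal: no
first redex: a J iota-redex


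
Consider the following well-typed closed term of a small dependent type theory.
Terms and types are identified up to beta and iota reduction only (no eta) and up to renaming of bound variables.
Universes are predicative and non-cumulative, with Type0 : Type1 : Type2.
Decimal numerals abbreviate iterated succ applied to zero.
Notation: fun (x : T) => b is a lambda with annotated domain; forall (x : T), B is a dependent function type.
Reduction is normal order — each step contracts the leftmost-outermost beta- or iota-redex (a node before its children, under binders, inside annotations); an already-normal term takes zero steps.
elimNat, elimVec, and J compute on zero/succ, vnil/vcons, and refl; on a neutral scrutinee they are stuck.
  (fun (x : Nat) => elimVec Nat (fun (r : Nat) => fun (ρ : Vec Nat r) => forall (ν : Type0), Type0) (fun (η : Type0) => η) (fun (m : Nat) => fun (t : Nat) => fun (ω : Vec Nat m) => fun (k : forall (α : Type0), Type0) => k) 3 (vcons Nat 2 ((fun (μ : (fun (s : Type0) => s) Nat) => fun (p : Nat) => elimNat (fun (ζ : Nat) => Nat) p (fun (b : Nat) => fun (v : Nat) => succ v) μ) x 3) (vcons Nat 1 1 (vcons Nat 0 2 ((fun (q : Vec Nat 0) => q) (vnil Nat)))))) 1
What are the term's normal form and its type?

resulting normal form:
  fun (x : Type0) => x
the term's type:
  forall (x : Type0), Type0
observation: the first redex contracted is a beta-redex; the normal form is reached in 18 normal-order steps.


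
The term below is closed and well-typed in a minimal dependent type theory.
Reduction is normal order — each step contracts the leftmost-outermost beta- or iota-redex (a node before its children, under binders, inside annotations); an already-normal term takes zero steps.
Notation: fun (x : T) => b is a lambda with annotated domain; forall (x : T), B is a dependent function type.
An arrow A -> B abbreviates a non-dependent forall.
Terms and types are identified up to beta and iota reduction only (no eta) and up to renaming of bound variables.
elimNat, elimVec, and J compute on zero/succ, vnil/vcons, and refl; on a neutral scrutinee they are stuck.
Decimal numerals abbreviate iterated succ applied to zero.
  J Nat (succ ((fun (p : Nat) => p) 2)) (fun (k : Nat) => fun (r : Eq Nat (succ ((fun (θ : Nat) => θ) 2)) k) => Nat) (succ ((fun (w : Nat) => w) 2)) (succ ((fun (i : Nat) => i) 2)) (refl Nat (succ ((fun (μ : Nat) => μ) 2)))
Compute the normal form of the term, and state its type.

normal form:
  3
type:
  Nat
observation: 2 normal-order steps normalize the term, beginning with a J iota-redex.


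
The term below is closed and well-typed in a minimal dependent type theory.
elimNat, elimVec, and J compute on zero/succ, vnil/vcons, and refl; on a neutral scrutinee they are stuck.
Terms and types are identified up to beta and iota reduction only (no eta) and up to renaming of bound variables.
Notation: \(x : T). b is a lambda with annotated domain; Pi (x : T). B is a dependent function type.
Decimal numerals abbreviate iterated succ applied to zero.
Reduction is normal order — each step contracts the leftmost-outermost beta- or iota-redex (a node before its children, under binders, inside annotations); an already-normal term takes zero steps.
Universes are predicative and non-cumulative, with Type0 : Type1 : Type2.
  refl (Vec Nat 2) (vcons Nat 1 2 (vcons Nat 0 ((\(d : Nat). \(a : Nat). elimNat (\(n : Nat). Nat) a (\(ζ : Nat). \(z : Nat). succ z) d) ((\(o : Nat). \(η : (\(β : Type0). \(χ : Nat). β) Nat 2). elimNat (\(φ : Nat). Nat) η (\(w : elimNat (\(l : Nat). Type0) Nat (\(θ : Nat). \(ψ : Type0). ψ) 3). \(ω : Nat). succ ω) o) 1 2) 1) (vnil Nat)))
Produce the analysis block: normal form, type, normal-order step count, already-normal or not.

resulting normal form:
  refl (Vec Nat 2) (vcons Nat 1 2 (vcons Nat 0 4 (vnil Nat)))
type:
  Eq (Vec Nat 2) (vcons Nat 1 2 (vcons Nat 0 4 (vnil Nat))) (vcons Nat 1 2 (vcons Nat 0 4 (vnil Nat)))
steps to reach normal form (normal order): 18
started in normal form: no
first redex: a beta-redex


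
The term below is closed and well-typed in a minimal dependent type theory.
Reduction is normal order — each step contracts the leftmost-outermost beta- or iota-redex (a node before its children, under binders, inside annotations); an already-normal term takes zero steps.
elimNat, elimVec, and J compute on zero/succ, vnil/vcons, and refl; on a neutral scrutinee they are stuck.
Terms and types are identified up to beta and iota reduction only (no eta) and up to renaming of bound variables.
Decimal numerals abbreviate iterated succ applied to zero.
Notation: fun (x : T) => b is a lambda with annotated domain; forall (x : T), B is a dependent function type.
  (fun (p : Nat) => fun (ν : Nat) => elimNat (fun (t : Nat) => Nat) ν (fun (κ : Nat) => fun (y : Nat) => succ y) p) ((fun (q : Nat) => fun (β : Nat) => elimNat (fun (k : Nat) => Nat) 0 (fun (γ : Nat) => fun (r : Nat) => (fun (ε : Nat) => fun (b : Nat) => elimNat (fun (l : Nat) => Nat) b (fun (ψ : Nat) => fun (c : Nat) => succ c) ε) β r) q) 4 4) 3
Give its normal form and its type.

reduced normal form:
  19
inferred type:
  Nat
observation: the first redex contracted is a beta-redex; the normal form is reached in 126 normal-order steps.


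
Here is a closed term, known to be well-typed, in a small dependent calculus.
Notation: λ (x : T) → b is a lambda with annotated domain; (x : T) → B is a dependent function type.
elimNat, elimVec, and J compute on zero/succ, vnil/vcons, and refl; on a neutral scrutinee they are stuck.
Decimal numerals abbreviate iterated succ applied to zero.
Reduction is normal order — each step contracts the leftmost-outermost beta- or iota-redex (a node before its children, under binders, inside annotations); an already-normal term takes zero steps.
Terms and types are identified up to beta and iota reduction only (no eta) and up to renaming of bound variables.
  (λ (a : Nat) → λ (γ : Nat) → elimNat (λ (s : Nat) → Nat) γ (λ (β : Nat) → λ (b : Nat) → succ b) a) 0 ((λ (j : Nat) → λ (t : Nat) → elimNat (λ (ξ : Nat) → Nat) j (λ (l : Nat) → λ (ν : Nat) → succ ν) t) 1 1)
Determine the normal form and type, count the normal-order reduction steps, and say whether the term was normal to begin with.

normal form:
  2
inferred type:
  Nat
steps to reach normal form (normal order): 9
term was already normal: no
first contracted redex: a beta-redex


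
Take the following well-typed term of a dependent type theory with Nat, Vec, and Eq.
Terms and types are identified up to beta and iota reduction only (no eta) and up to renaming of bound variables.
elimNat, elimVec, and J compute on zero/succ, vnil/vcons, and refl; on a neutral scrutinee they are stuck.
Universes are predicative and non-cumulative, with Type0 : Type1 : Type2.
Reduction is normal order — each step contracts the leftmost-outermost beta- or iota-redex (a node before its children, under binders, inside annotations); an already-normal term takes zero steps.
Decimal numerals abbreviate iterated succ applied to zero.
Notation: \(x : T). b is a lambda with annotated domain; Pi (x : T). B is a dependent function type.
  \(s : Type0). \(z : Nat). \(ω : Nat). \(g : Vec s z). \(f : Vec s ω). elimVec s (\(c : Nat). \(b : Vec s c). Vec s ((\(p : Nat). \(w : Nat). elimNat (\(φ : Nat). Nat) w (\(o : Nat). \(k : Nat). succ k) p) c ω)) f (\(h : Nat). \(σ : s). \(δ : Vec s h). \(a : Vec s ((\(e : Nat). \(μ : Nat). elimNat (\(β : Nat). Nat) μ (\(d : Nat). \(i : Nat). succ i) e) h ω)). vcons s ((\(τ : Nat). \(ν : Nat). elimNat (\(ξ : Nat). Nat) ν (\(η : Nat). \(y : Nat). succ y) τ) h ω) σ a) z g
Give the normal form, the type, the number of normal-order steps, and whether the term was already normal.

reduced normal form:
  \(s : Type0). \(z : Nat). \(ω : Nat). \(g : Vec s z). \(f : Vec s ω). elimVec s (\(c : Nat). \(b : Vec s c). Vec s (elimNat (\(p : Nat). Nat) ω (\(w : Nat). \(φ : Nat). succ φ) c)) f (\(o : Nat). \(k : s). \(h : Vec s o). \(σ : Vec s (elimNat (\(δ : Nat). Nat) ω (\(a : Nat). \(e : Nat). succ e) o)). vcons s (elimNat (\(μ : Nat). Nat) ω (\(β : Nat). \(d : Nat). succ d) o) k σ) z g
the term's type:
  Pi (s : Type0). Pi (z : Nat). Pi (ω : Nat). Pi (g : Vec s z). Pi (f : Vec s ω). Vec s (elimNat (\(c : Nat). Nat) ω (\(b : Nat). \(p : Nat). succ p) z)
steps to reach normal form (normal order): 6
started in normal form: no
first redex: a beta-redex


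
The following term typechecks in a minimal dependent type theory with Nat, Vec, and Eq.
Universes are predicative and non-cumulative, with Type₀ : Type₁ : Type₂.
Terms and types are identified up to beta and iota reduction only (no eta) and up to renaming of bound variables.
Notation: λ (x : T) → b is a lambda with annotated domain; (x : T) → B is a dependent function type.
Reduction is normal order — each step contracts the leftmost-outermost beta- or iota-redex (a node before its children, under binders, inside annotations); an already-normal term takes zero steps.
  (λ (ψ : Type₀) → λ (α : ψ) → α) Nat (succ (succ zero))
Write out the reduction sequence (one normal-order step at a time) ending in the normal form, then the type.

reduction (normal order):
  (λ (ψ : Type₀) → λ (α : ψ) → α) Nat (succ (succ zero))
  ~> (λ (ψ : Nat) → ψ) (succ (succ zero))
  ~> succ (succ zero)
the term's type:
  Nat


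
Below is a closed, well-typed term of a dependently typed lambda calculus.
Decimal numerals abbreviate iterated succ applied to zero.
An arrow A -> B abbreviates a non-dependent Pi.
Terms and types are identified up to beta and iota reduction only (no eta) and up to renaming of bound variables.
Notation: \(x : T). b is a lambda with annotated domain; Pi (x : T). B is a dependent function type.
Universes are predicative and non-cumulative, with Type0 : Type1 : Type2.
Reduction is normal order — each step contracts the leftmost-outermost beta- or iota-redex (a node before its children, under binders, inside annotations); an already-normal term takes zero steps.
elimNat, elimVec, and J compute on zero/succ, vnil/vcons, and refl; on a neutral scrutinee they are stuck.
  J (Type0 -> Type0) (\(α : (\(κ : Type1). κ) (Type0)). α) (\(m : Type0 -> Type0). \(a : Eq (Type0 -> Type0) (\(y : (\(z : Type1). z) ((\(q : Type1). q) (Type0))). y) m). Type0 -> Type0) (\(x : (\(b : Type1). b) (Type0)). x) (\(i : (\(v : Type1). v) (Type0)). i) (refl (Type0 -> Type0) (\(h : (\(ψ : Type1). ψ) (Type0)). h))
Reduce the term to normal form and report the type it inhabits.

reduced normal form:
  \(α : Type0). α
type:
  Type0 -> Type0


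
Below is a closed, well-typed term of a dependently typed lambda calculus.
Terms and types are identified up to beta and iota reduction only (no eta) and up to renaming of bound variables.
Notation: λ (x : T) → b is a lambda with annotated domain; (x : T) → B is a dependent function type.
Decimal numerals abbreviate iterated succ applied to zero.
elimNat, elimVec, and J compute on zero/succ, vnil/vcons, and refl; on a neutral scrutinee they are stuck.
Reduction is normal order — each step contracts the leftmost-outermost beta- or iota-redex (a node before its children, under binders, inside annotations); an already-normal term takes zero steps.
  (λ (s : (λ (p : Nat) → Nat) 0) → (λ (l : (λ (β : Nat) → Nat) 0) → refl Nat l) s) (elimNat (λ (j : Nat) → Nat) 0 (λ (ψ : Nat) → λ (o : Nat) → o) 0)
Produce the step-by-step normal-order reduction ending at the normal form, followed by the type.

normal-order reduction:
  (λ (s : (λ (p : Nat) → Nat) 0) → (λ (l : (λ (β : Nat) → Nat) 0) → refl Nat l) s) (elimNat (λ (j : Nat) → Nat) 0 (λ (ψ : Nat) → λ (o : Nat) → o) 0)
  ~> (λ (s : (λ (p : Nat) → Nat) 0) → refl Nat s) (elimNat (λ (l : Nat) → Nat) 0 (λ (β : Nat) → λ (j : Nat) → j) 0)
  ~> refl Nat (elimNat (λ (s : Nat) → Nat) 0 (λ (p : Nat) → λ (l : Nat) → l) 0)
  ~> refl Nat 0
inferred type:
  Eq Nat 0 0


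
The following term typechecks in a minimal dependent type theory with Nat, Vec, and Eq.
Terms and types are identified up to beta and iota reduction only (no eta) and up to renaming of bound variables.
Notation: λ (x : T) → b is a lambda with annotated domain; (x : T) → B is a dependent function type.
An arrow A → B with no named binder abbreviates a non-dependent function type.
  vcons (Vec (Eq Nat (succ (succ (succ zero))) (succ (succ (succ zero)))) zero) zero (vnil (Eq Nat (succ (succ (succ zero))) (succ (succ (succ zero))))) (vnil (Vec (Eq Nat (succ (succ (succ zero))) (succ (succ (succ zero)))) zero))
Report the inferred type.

the term's type:
  Vec (Vec (Eq Nat (succ (succ (succ zero))) (succ (succ (succ zero)))) zero) (succ zero)


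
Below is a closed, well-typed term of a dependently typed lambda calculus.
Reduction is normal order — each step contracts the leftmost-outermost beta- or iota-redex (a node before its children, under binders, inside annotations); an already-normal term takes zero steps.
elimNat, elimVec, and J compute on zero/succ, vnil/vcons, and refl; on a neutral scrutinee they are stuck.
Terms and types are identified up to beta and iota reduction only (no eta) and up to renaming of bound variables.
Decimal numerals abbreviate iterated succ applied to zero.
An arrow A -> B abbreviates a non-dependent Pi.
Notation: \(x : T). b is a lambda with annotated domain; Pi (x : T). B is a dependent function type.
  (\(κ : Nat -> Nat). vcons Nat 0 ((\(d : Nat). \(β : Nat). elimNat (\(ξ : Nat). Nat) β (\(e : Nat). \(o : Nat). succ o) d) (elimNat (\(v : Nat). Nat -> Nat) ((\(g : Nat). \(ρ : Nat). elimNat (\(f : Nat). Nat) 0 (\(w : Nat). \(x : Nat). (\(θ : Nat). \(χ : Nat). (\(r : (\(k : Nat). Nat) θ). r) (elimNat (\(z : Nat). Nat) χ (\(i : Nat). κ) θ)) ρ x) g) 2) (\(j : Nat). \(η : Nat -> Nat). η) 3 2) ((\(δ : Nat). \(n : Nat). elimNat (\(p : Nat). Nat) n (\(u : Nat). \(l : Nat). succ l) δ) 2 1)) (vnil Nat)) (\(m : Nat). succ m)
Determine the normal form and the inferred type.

reduced normal form:
  vcons Nat 0 7 (vnil Nat)
the term's type:
  Vec Nat 1


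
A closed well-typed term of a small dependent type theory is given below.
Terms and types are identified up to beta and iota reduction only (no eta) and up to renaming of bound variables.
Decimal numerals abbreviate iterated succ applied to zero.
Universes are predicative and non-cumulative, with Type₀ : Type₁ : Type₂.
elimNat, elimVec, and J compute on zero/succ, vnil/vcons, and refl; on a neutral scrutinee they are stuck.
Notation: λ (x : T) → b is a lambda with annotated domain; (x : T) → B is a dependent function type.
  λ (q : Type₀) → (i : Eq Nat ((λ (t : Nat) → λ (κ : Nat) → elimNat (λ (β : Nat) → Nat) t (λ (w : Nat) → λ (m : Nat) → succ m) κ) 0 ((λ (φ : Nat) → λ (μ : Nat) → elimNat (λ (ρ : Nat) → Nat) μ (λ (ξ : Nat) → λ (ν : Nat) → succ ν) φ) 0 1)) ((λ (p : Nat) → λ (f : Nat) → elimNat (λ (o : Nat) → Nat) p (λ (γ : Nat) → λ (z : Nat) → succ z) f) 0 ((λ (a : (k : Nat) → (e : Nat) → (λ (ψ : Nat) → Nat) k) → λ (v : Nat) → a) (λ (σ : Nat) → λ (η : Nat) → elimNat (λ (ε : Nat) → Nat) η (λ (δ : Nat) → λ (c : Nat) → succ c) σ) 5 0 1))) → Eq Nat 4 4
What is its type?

type:
  (q : Type₀) → Type₀


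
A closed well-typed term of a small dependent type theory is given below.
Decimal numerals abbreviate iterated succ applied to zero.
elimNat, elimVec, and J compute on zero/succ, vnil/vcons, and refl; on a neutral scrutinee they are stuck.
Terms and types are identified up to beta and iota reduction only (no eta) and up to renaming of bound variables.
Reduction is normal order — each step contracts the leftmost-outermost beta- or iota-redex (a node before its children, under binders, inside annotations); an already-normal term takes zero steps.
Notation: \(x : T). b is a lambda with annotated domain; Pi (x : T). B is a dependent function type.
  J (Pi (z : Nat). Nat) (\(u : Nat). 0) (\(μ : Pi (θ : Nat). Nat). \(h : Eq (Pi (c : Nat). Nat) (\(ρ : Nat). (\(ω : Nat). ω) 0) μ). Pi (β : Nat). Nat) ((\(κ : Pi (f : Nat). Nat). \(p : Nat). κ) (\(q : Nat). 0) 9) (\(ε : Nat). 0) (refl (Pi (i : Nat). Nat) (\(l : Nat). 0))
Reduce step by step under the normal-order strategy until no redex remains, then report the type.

normal-order reduction:
  J (Pi (z : Nat). Nat) (\(u : Nat). 0) (\(μ : Pi (θ : Nat). Nat). \(h : Eq (Pi (c : Nat). Nat) (\(ρ : Nat). (\(ω : Nat). ω) 0) μ). Pi (β : Nat). Nat) ((\(κ : Pi (f : Nat). Nat). \(p : Nat). κ) (\(q : Nat). 0) 9) (\(ε : Nat). 0) (refl (Pi (i : Nat). Nat) (\(l : Nat). 0))
  ~> (\(z : Pi (u : Nat). Nat). \(μ : Nat). z) (\(θ : Nat). 0) 9
  ~> (\(z : Nat). \(u : Nat). 0) 9
  ~> \(z : Nat). 0
the term's type:
  Pi (z : Nat). Nat


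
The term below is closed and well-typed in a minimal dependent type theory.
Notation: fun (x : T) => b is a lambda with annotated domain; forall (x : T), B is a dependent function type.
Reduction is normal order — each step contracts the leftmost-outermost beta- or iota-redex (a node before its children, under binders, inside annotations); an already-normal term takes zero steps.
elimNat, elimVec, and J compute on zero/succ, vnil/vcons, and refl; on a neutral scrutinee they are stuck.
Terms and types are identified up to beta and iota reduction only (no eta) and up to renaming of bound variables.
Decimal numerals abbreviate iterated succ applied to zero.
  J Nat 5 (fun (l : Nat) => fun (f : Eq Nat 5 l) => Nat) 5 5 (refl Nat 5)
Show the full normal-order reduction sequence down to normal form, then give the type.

normal-order reduction sequence:
  J Nat 5 (fun (l : Nat) => fun (f : Eq Nat 5 l) => Nat) 5 5 (refl Nat 5)
  ~> 5
the term's type:
  Nat


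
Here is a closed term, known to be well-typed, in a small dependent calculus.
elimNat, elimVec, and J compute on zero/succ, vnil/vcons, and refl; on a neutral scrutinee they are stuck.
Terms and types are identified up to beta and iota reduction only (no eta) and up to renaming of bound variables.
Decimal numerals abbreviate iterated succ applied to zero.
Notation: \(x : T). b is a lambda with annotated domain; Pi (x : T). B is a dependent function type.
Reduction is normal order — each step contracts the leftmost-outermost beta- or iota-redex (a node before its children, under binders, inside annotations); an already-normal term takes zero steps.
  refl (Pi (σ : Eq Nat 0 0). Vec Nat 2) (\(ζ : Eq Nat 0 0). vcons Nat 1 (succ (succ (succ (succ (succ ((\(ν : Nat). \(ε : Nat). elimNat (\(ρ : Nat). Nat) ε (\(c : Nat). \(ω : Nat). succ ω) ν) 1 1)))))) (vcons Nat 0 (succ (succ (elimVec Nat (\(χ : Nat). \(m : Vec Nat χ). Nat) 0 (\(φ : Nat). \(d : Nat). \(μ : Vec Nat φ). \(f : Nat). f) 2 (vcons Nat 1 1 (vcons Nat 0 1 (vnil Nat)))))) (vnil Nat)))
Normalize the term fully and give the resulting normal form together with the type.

resulting normal form:
  refl (Pi (σ : Eq Nat 0 0). Vec Nat 2) (\(ζ : Eq Nat 0 0). vcons Nat 1 7 (vcons Nat 0 2 (vnil Nat)))
inferred type:
  Eq (Pi (σ : Eq Nat 0 0). Vec Nat 2) (\(ζ : Eq Nat 0 0). vcons Nat 1 7 (vcons Nat 0 2 (vnil Nat))) (\(ν : Eq Nat 0 0). vcons Nat 1 7 (vcons Nat 0 2 (vnil Nat)))
observation: contracting a beta-redex first, the term normalizes in 17 steps.


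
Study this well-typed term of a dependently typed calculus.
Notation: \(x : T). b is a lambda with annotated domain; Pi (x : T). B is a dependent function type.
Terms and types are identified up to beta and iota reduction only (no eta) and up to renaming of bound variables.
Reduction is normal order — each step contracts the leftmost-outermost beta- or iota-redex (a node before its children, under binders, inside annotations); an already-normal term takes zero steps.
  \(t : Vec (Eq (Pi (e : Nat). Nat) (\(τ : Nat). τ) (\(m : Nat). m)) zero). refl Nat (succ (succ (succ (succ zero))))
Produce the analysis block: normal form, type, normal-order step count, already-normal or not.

resulting normal form:
  \(t : Vec (Eq (Pi (e : Nat). Nat) (\(τ : Nat). τ) (\(m : Nat). m)) zero). refl Nat (succ (succ (succ (succ zero))))
inferred type:
  Pi (t : Vec (Eq (Pi (e : Nat). Nat) (\(τ : Nat). τ) (\(m : Nat). m)) zero). Eq Nat (succ (succ (succ (succ zero)))) (succ (succ (succ (succ zero))))
normal-order step count: 0
term was already normal: yes


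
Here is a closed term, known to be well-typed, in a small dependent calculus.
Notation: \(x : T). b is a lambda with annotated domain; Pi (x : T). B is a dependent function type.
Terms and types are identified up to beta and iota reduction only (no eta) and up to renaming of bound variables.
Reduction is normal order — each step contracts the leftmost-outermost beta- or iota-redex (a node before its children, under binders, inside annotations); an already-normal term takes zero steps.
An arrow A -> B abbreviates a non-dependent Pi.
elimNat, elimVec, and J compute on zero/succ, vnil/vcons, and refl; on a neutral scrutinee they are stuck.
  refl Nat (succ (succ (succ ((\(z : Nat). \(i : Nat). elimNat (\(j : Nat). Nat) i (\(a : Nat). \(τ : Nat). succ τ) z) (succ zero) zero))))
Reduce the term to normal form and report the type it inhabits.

reduced normal form:
  refl Nat (succ (succ (succ (succ zero))))
type:
  Eq Nat (succ (succ (succ (succ zero)))) (succ (succ (succ (succ zero))))


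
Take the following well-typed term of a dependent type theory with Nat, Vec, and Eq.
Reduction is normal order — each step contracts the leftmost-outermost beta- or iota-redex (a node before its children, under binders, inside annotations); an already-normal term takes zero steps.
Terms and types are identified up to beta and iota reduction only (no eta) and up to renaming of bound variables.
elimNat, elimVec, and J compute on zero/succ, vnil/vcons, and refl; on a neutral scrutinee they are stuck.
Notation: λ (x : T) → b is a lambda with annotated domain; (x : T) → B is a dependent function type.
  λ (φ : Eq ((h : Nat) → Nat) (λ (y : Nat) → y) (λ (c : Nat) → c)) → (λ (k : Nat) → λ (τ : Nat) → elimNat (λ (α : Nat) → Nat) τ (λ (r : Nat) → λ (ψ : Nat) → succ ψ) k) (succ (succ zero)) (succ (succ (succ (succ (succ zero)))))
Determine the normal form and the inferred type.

reduced normal form:
  λ (φ : Eq ((h : Nat) → Nat) (λ (y : Nat) → y) (λ (c : Nat) → c)) → succ (succ (succ (succ (succ (succ (succ zero))))))
inferred type:
  (φ : Eq ((h : Nat) → Nat) (λ (y : Nat) → y) (λ (c : Nat) → c)) → Nat
observation: 9 normal-order steps separate the term from its normal form.


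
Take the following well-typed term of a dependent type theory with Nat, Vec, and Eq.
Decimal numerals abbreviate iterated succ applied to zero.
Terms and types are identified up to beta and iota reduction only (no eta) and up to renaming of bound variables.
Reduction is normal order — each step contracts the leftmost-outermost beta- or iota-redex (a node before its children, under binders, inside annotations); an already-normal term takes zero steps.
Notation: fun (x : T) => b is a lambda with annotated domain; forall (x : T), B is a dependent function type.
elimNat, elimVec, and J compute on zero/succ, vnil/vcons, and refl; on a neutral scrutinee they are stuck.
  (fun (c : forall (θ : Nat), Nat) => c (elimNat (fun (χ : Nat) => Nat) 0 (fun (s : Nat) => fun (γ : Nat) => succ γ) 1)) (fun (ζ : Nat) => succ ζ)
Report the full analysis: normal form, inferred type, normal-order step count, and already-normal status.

resulting normal form:
  2
type:
  Nat
normal-order step count: 6
term was already normal: no
first contracted redex: a beta-redex


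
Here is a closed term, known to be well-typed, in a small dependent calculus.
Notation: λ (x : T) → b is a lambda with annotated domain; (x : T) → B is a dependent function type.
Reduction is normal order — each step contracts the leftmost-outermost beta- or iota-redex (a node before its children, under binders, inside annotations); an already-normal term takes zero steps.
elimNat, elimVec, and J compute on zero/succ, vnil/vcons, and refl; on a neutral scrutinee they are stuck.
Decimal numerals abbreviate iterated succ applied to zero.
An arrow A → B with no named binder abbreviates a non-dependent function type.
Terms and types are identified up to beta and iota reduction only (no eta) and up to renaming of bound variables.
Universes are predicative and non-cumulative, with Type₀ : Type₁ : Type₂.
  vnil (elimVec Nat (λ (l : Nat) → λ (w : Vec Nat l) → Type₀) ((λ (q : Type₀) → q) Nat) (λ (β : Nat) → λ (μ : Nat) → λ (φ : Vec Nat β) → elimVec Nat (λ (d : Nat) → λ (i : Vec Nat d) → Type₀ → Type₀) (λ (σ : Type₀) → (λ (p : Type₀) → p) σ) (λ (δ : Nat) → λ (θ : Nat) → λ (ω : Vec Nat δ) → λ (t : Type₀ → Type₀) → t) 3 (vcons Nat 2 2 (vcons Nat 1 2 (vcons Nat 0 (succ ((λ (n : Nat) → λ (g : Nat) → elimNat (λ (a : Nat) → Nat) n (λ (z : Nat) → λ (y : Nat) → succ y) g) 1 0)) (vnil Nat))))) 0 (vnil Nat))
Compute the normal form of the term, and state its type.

normal form:
  vnil Nat
inferred type:
  Vec Nat 0
observation: 2 normal-order steps separate the term from its normal form.


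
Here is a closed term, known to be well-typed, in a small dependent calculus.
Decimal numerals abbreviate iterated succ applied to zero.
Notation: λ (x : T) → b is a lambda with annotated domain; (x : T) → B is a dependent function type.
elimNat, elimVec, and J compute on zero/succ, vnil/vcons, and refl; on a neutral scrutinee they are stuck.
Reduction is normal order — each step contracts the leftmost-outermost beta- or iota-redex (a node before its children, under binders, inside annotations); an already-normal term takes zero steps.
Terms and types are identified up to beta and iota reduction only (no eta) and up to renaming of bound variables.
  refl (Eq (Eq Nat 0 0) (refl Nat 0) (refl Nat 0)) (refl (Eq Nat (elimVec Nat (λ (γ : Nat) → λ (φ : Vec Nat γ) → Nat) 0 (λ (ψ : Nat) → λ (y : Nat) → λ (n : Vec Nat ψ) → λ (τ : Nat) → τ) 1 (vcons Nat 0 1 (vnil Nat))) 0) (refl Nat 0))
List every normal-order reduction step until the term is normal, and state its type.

normal-order reduction sequence:
  refl (Eq (Eq Nat 0 0) (refl Nat 0) (refl Nat 0)) (refl (Eq Nat (elimVec Nat (λ (γ : Nat) → λ (φ : Vec Nat γ) → Nat) 0 (λ (ψ : Nat) → λ (y : Nat) → λ (n : Vec Nat ψ) → λ (τ : Nat) → τ) 1 (vcons Nat 0 1 (vnil Nat))) 0) (refl Nat 0))
  ~> refl (Eq (Eq Nat 0 0) (refl Nat 0) (refl Nat 0)) (refl (Eq Nat ((λ (γ : Nat) → λ (φ : Nat) → λ (ψ : Vec Nat γ) → λ (y : Nat) → y) 0 1 (vnil Nat) (elimVec Nat (λ (n : Nat) → λ (τ : Vec Nat n) → Nat) 0 (λ (ξ : Nat) → λ (g : Nat) → λ (i : Vec Nat ξ) → λ (δ : Nat) → δ) 0 (vnil Nat))) 0) (refl Nat 0))
  ~> refl (Eq (Eq Nat 0 0) (refl Nat 0) (refl Nat 0)) (refl (Eq Nat ((λ (γ : Nat) → λ (φ : Vec Nat 0) → λ (ψ : Nat) → ψ) 1 (vnil Nat) (elimVec Nat (λ (y : Nat) → λ (n : Vec Nat y) → Nat) 0 (λ (τ : Nat) → λ (ξ : Nat) → λ (g : Vec Nat τ) → λ (i : Nat) → i) 0 (vnil Nat))) 0) (refl Nat 0))
  ~> refl (Eq (Eq Nat 0 0) (refl Nat 0) (refl Nat 0)) (refl (Eq Nat ((λ (γ : Vec Nat 0) → λ (φ : Nat) → φ) (vnil Nat) (elimVec Nat (λ (ψ : Nat) → λ (y : Vec Nat ψ) → Nat) 0 (λ (n : Nat) → λ (τ : Nat) → λ (ξ : Vec Nat n) → λ (g : Nat) → g) 0 (vnil Nat))) 0) (refl Nat 0))
  ~> refl (Eq (Eq Nat 0 0) (refl Nat 0) (refl Nat 0)) (refl (Eq Nat ((λ (γ : Nat) → γ) (elimVec Nat (λ (φ : Nat) → λ (ψ : Vec Nat φ) → Nat) 0 (λ (y : Nat) → λ (n : Nat) → λ (τ : Vec Nat y) → λ (ξ : Nat) → ξ) 0 (vnil Nat))) 0) (refl Nat 0))
  ~> refl (Eq (Eq Nat 0 0) (refl Nat 0) (refl Nat 0)) (refl (Eq Nat (elimVec Nat (λ (γ : Nat) → λ (φ : Vec Nat γ) → Nat) 0 (λ (ψ : Nat) → λ (y : Nat) → λ (n : Vec Nat ψ) → λ (τ : Nat) → τ) 0 (vnil Nat)) 0) (refl Nat 0))
  ~> refl (Eq (Eq Nat 0 0) (refl Nat 0) (refl Nat 0)) (refl (Eq Nat 0 0) (refl Nat 0))
type:
  Eq (Eq (Eq Nat 0 0) (refl Nat 0) (refl Nat 0)) (refl (Eq Nat 0 0) (refl Nat 0)) (refl (Eq Nat 0 0) (refl Nat 0))


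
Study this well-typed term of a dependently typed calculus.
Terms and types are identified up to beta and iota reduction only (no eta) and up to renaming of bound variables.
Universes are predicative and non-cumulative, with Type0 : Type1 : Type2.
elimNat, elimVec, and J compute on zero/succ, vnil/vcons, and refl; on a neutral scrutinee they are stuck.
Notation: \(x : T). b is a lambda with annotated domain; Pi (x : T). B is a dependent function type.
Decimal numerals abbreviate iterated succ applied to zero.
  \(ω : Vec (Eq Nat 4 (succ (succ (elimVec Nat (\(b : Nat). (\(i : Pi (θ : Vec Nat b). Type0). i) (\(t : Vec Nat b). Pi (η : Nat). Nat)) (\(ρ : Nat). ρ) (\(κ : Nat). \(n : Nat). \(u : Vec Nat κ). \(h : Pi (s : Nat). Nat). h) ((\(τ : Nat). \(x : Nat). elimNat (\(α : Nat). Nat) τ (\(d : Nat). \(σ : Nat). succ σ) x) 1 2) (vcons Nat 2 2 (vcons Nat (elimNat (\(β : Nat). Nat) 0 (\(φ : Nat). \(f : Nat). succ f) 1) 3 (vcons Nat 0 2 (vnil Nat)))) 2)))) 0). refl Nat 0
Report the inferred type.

the term's type:
  Pi (ω : Vec (Eq Nat 4 4) 0). Eq Nat 0 0


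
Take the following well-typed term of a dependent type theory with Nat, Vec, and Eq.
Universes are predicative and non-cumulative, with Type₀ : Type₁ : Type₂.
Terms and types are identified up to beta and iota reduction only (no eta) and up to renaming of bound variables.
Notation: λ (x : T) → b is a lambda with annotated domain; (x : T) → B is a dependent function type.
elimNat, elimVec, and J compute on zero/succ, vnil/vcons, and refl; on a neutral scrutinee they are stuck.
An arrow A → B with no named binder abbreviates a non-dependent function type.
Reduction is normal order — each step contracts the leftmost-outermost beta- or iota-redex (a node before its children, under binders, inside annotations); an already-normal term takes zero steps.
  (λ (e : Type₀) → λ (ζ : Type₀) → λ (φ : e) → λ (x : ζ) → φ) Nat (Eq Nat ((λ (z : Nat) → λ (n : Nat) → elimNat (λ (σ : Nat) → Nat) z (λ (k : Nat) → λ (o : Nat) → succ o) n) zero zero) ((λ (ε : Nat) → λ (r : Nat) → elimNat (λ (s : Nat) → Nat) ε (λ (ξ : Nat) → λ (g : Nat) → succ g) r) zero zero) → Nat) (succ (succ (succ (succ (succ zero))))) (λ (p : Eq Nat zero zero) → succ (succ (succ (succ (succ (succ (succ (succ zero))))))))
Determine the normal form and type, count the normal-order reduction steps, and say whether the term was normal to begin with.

resulting normal form:
  succ (succ (succ (succ (succ zero))))
inferred type:
  Nat
steps to reach normal form (normal order): 4
started in normal form: no
first contracted redex: a beta-redex


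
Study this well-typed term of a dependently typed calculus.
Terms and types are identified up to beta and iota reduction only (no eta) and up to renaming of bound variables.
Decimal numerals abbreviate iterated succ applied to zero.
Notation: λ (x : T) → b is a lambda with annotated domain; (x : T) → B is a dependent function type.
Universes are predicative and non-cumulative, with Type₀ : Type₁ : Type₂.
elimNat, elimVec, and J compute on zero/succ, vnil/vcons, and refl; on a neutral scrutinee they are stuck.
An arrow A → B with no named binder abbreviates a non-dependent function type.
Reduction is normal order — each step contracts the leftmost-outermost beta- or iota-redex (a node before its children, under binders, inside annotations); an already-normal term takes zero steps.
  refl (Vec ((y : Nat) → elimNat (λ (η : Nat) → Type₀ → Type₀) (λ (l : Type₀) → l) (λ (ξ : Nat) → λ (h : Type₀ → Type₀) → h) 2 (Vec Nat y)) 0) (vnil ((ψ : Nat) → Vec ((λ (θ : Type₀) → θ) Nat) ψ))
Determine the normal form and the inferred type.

normal form:
  refl (Vec ((y : Nat) → Vec Nat y) 0) (vnil ((η : Nat) → Vec Nat η))
the term's type:
  Eq (Vec ((y : Nat) → Vec Nat y) 0) (vnil ((η : Nat) → Vec Nat η)) (vnil ((l : Nat) → Vec Nat l))


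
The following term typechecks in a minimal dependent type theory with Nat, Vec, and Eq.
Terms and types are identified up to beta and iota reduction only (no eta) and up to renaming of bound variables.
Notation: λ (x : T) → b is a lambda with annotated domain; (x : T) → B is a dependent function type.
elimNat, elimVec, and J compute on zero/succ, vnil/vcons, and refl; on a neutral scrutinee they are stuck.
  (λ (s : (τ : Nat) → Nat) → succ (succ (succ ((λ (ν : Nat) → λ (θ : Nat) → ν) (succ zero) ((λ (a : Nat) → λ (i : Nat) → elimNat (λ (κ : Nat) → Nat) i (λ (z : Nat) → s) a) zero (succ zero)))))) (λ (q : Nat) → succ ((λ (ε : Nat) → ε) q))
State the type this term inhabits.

the term's type:
  Nat


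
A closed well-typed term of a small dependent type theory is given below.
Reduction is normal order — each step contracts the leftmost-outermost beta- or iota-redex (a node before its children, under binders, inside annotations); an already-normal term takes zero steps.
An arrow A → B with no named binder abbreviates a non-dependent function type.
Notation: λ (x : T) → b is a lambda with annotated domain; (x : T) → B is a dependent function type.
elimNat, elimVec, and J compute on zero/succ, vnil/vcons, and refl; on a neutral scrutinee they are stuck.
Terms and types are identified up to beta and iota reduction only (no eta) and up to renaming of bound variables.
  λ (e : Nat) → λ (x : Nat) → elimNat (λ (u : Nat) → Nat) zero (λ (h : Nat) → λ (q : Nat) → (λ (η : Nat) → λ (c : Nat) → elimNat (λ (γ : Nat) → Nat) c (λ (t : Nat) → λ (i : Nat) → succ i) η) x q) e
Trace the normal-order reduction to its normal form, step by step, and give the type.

normal-order reduction sequence:
  λ (e : Nat) → λ (x : Nat) → elimNat (λ (u : Nat) → Nat) zero (λ (h : Nat) → λ (q : Nat) → (λ (η : Nat) → λ (c : Nat) → elimNat (λ (γ : Nat) → Nat) c (λ (t : Nat) → λ (i : Nat) → succ i) η) x q) e
  ~> λ (e : Nat) → λ (x : Nat) → elimNat (λ (u : Nat) → Nat) zero (λ (h : Nat) → λ (q : Nat) → (λ (η : Nat) → elimNat (λ (c : Nat) → Nat) η (λ (γ : Nat) → λ (t : Nat) → succ t) x) q) e
  ~> λ (e : Nat) → λ (x : Nat) → elimNat (λ (u : Nat) → Nat) zero (λ (h : Nat) → λ (q : Nat) → elimNat (λ (η : Nat) → Nat) q (λ (c : Nat) → λ (γ : Nat) → succ γ) x) e
the term's type:
  Nat → Nat → Nat
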